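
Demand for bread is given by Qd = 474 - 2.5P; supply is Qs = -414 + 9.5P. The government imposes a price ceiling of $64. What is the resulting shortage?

Equilibrium price would be P* = 74, so the ceiling at 64 binds.
At P = 64: Qd = 474 − 2.5(64) = 314, Qs = -414 + 9.5(64) = 194.
Shortage = 314 − 194 = 120.

Shortage = 120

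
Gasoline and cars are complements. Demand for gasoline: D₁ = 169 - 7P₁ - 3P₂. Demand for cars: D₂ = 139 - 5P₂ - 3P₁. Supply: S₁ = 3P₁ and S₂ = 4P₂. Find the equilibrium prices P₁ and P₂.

Market 1: 169 - 7P₁ - 3P₂ = 3P₁ → 10P₁ + 3P₂ = 169.
Market 2: 9P₂ + 3P₁ = 139.
Eliminating P₂: 9×(1) − 3×(2) gives 81P₁ = 1104, so P₁ = 368/27.
Back-substitute into (2): P₂ = (139 − 3×368/27) / 9 = 883/81.

P₁ = 368/27, P₂ = 883/81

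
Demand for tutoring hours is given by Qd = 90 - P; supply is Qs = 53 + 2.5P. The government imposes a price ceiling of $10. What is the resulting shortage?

Equilibrium price would be P* = 74/7, so the ceiling at 10 binds.
At P = 10: Qd = 90 − 1(10) = 80, Qs = 53 + 2.5(10) = 78.
Shortage = 80 − 78 = 2.

Shortage = 2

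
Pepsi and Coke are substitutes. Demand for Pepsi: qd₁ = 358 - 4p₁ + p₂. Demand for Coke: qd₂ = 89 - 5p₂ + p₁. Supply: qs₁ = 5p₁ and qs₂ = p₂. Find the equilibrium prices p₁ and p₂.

p₁ = 2237/53, p₂ = 1159/53

Market 1: 358 - 4p₁ + p₂ = 5p₁ → 9p₁ - p₂ = 358.
Market 2: 6p₂ - p₁ = 89.
Eliminating p₂: 6×(1) + 1×(2) gives 53p₁ = 2237, so p₁ = 2237/53.
Back-substitute into (2): p₂ = (89 + 1×2237/53) / 6 = 1159/53.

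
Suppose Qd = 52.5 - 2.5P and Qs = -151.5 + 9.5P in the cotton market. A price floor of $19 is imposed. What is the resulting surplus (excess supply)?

Surplus = 24

Equilibrium price would be P* = 17, so the floor at 19 binds.
At P = 19: Qd = 5, Qs = 29.
Surplus = 29 − 5 = 24.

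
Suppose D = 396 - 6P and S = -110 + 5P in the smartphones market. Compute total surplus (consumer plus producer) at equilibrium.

Total surplus = 2640

Equilibrium: 396 - 6P = -110 + 5P gives P* = 46, Q* = 120.
Demand choke price: P = 66; supply starts at P = 22.
CS = ½(66 − 46)(120) = 1200; PS = ½(46 − 22)(120) = 1440.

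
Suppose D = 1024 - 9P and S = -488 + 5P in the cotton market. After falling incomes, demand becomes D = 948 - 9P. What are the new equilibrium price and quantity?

P' = 718/7, Q' = 174/7

Original equilibrium: P* = 108, Q* = 52.
New equilibrium: 948 - 9P = -488 + 5P, so 1436 = 14P and P' = 718/7; Q' = 948 − 9(718/7) = 174/7.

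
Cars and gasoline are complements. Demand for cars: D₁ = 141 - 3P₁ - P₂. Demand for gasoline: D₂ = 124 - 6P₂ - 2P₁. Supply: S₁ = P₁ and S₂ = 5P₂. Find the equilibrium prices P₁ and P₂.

P₁ = 1427/42, P₂ = 107/21

Market 1: 141 - 3P₁ - P₂ = P₁ → 4P₁ + P₂ = 141.
Market 2: 11P₂ + 2P₁ = 124.
Eliminating P₂: 11×(1) − 1×(2) gives 42P₁ = 1427, so P₁ = 1427/42.
Back-substitute into (2): P₂ = (124 − 2×1427/42) / 11 = 107/21.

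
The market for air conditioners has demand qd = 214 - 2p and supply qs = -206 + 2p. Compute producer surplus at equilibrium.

Equilibrium: 214 - 2p = -206 + 2p gives p* = 105, q* = 4.
Supply starts at p = 103 (where qs = 0).
PS = ½(105 − 103)(4) = 4.

Producer surplus = 4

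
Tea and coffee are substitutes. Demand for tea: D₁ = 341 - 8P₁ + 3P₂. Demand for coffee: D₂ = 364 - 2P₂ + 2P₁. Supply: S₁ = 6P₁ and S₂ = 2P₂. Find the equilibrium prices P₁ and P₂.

Market 1: 341 - 8P₁ + 3P₂ = 6P₁ → 14P₁ - 3P₂ = 341.
Market 2: 4P₂ - 2P₁ = 364.
Eliminating P₂: 4×(1) + 3×(2) gives 50P₁ = 2456, so P₁ = 49.12.
Back-substitute into (2): P₂ = (364 + 2×49.12) / 4 = 115.56.

P₁ = 49.12, P₂ = 115.56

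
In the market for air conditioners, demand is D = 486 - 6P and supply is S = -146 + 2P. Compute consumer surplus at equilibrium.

Equilibrium: 486 - 6P = -146 + 2P gives P* = 79, Q* = 12.
Demand choke price (D = 0): P = 81.
CS = ½(81 − 79)(12) = 12.

Consumer surplus = 12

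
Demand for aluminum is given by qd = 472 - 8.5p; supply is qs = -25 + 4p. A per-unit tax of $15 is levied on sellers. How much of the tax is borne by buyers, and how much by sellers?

Pre-tax equilibrium: p* = 39.76, q* = 134.04.
Tax on sellers shifts supply to qs = -25 + 4(p − 15) = -85 + 4p.
472 - 8.5p = -85 + 4p gives buyer price pb = 44.56; sellers receive ps = 44.56 − 15 = 29.56.
New quantity: q = 472 − 8.5(44.56) = 93.24.
Buyer burden = 44.56 − 39.76 = 4.8; seller burden = 39.76 − 29.56 = 10.2.

Buyers bear $4.8, sellers bear $10.2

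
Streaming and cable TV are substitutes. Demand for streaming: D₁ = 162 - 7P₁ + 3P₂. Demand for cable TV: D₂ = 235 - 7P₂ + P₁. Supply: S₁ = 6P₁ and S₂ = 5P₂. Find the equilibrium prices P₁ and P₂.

Market 1: 162 - 7P₁ + 3P₂ = 6P₁ → 13P₁ - 3P₂ = 162.
Market 2: 12P₂ - P₁ = 235.
Eliminating P₂: 12×(1) + 3×(2) gives 153P₁ = 2649, so P₁ = 883/51.
Back-substitute into (2): P₂ = (235 + 1×883/51) / 12 = 3217/153.

P₁ = 883/51, P₂ = 3217/153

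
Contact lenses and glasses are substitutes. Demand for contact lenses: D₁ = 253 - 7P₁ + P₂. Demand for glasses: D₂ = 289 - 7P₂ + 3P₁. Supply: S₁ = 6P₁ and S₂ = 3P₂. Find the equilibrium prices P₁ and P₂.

P₁ = 2819/127, P₂ = 4516/127

Market 1: 253 - 7P₁ + P₂ = 6P₁ → 13P₁ - P₂ = 253.
Market 2: 10P₂ - 3P₁ = 289.
Eliminating P₂: 10×(1) + 1×(2) gives 127P₁ = 2819, so P₁ = 2819/127.
Back-substitute into (2): P₂ = (289 + 3×2819/127) / 10 = 4516/127.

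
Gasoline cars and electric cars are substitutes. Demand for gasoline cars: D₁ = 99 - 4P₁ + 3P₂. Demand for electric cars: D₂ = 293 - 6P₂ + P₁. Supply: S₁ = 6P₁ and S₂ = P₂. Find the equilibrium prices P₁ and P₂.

Market 1: 99 - 4P₁ + 3P₂ = 6P₁ → 10P₁ - 3P₂ = 99.
Market 2: 7P₂ - P₁ = 293.
Eliminating P₂: 7×(1) + 3×(2) gives 67P₁ = 1572, so P₁ = 1572/67.
Back-substitute into (2): P₂ = (293 + 1×1572/67) / 7 = 3029/67.

P₁ = 1572/67, P₂ = 3029/67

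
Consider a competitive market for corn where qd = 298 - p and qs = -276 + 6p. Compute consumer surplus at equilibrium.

Consumer surplus = 23328

Equilibrium: 298 - p = -276 + 6p gives p* = 82, q* = 216.
Demand choke price (qd = 0): p = 298.
CS = ½(298 − 82)(216) = 23328.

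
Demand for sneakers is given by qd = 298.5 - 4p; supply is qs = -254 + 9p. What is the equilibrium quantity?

Set qd = qs: 298.5 - 4p = -254 + 9p.
552.5 = 13p, so p* = 42.5.
q* = 298.5 − 4(42.5) = 128.5.

q* = 128.5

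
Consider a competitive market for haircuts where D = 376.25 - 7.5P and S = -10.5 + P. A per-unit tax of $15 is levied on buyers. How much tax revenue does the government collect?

Pre-tax equilibrium: P* = 45.5, Q* = 35.
Tax on buyers shifts demand to D = 376.25 − 7.5(P + 15) = 263.75 - 7.5P.
263.75 - 7.5P = -10.5 + P gives seller price Ps = 1097/34; buyers pay Pb = 1097/34 + 15 = 1607/34.
New quantity: Q = 376.25 − 7.5(1607/34) = 370/17.
Revenue = 15 × 370/17 = 5550/17.

Tax revenue = 5550/17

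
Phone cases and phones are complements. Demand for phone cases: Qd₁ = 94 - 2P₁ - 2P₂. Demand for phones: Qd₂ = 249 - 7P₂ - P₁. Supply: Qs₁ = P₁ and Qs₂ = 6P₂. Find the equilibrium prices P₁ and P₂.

P₁ = 724/37, P₂ = 653/37

Market 1: 94 - 2P₁ - 2P₂ = P₁ → 3P₁ + 2P₂ = 94.
Market 2: 13P₂ + P₁ = 249.
Eliminating P₂: 13×(1) − 2×(2) gives 37P₁ = 724, so P₁ = 724/37.
Back-substitute into (2): P₂ = (249 − 1×724/37) / 13 = 653/37.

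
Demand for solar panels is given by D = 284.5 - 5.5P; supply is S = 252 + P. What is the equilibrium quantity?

Set D = S: 284.5 - 5.5P = 252 + P.
32.5 = 6.5P, so P* = 5.
Q* = 284.5 − 5.5(5) = 257.

Q* = 257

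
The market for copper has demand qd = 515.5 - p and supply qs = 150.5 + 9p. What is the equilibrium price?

Set qd = qs: 515.5 - p = 150.5 + 9p.
365 = 10p, so p* = 36.5.
q* = 515.5 − 1(36.5) = 479.

p* = 36.5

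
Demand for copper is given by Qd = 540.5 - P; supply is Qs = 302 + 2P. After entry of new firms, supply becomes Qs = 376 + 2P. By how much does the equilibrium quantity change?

ΔQ = 74/3

Original equilibrium: P* = 79.5, Q* = 461.
New equilibrium: 540.5 - P = 376 + 2P, so 164.5 = 3P and P' = 329/6; Q' = 540.5 − 1(329/6) = 1457/3.
Change in quantity: 1457/3 − 461 = 74/3.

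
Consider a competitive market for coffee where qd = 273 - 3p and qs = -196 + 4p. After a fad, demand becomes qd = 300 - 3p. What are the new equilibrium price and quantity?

p' = 496/7, q' = 612/7

Original equilibrium: p* = 67, q* = 72.
New equilibrium: 300 - 3p = -196 + 4p, so 496 = 7p and p' = 496/7; q' = 300 − 3(496/7) = 612/7.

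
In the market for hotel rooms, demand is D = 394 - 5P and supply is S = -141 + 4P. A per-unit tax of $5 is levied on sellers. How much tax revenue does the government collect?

Tax revenue = 1285/3

Pre-tax equilibrium: P* = 535/9, Q* = 871/9.
Tax on sellers shifts supply to S = -141 + 4(P − 5) = -161 + 4P.
394 - 5P = -161 + 4P gives buyer price Pb = 185/3; sellers receive Ps = 185/3 − 5 = 170/3.
New quantity: Q = 394 − 5(185/3) = 257/3.
Revenue = 5 × 257/3 = 1285/3.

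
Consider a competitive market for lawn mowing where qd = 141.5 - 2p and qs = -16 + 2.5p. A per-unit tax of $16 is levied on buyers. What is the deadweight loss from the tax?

Pre-tax equilibrium: p* = 35, q* = 71.5.
Tax on buyers shifts demand to qd = 141.5 − 2(p + 16) = 109.5 - 2p.
109.5 - 2p = -16 + 2.5p gives seller price ps = 251/9; buyers pay pb = 251/9 + 16 = 395/9.
New quantity: q = 141.5 − 2(395/9) = 967/18.
DWL = ½ × 16 × (71.5 − 967/18) = 1280/9.

Deadweight loss = 1280/9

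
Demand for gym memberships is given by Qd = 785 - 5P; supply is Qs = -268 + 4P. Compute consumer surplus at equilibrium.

Equilibrium: 785 - 5P = -268 + 4P gives P* = 117, Q* = 200.
Demand choke price (Qd = 0): P = 157.
CS = ½(157 − 117)(200) = 4000.

Consumer surplus = 4000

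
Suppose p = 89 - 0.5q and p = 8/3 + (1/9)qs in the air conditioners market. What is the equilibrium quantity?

Set the two price expressions equal: 89 - 0.5q = 8/3 + (1/9)q.
259/3 = (11/18)q, so q* = 1554/11.
p* = 89 − (0.5)(1554/11) = 202/11.

q* = 1554/11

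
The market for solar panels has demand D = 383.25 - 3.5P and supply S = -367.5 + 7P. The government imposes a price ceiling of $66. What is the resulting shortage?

Shortage = 57.75

Equilibrium price would be P* = 71.5, so the ceiling at 66 binds.
At P = 66: D = 383.25 − 3.5(66) = 152.25, S = -367.5 + 7(66) = 94.5.
Shortage = 152.25 − 94.5 = 57.75.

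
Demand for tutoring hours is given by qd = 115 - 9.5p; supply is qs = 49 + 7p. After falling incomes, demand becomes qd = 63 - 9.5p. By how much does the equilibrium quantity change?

Δq = -728/33

Original equilibrium: p* = 4, q* = 77.
New equilibrium: 63 - 9.5p = 49 + 7p, so 14 = 16.5p and p' = 28/33; q' = 63 − 9.5(28/33) = 1813/33.
Change in quantity: 1813/33 − 77 = -728/33.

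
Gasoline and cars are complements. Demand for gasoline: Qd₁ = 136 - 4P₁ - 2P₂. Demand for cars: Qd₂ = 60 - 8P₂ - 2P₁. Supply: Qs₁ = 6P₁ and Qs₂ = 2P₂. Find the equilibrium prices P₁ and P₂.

P₁ = 155/12, P₂ = 41/12

Market 1: 136 - 4P₁ - 2P₂ = 6P₁ → 10P₁ + 2P₂ = 136.
Market 2: 10P₂ + 2P₁ = 60.
Eliminating P₂: 10×(1) − 2×(2) gives 96P₁ = 1240, so P₁ = 155/12.
Back-substitute into (2): P₂ = (60 − 2×155/12) / 10 = 41/12.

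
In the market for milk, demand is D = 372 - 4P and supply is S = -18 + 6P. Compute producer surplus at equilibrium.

Equilibrium: 372 - 4P = -18 + 6P gives P* = 39, Q* = 216.
Supply starts at P = 3 (where S = 0).
PS = ½(39 − 3)(216) = 3888.

Producer surplus = 3888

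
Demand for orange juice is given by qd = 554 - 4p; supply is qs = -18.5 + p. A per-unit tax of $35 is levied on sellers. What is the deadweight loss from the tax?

Pre-tax equilibrium: p* = 114.5, q* = 96.
Tax on sellers shifts supply to qs = -18.5 + 1(p − 35) = -53.5 + p.
554 - 4p = -53.5 + p gives buyer price pb = 121.5; sellers receive ps = 121.5 − 35 = 86.5.
New quantity: q = 554 − 4(121.5) = 68.
DWL = ½ × 35 × (96 − 68) = 490.

Deadweight loss = 490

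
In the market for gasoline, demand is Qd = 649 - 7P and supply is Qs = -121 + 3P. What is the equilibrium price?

Set Qd = Qs: 649 - 7P = -121 + 3P.
770 = 10P, so P* = 77.
Q* = 649 − 7(77) = 110.

P* = 77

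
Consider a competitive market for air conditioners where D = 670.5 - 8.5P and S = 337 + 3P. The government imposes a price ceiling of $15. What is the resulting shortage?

Equilibrium price would be P* = 29, so the ceiling at 15 binds.
At P = 15: D = 670.5 − 8.5(15) = 543, S = 337 + 3(15) = 382.
Shortage = 543 − 382 = 161.

Shortage = 161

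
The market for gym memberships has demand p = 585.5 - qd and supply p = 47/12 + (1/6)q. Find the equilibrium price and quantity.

Set the two price expressions equal: 585.5 - q = 47/12 + (1/6)q.
6979/12 = (7/6)q, so q* = 498.5.
p* = 585.5 − (1)(498.5) = 87.

p* = 87, q* = 498.5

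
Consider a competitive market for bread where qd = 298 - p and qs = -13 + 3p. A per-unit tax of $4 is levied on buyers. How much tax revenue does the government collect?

Tax revenue = 869

Pre-tax equilibrium: p* = 77.75, q* = 220.25.
Tax on buyers shifts demand to qd = 298 − 1(p + 4) = 294 - p.
294 - p = -13 + 3p gives seller price ps = 76.75; buyers pay pb = 76.75 + 4 = 80.75.
New quantity: q = 298 − 1(80.75) = 217.25.
Revenue = 4 × 217.25 = 869.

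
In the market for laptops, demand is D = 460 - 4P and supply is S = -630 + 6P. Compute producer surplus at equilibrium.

Equilibrium: 460 - 4P = -630 + 6P gives P* = 109, Q* = 24.
Supply starts at P = 105 (where S = 0).
PS = ½(109 − 105)(24) = 48.

Producer surplus = 48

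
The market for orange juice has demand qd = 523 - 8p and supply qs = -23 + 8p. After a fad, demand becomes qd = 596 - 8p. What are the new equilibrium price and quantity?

Original equilibrium: p* = 34.125, q* = 250.
New equilibrium: 596 - 8p = -23 + 8p, so 619 = 16p and p' = 38.6875; q' = 596 − 8(38.6875) = 286.5.

p' = 38.6875, q' = 286.5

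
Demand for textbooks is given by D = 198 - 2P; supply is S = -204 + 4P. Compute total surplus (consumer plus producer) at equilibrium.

Equilibrium: 198 - 2P = -204 + 4P gives P* = 67, Q* = 64.
Demand choke price: P = 99; supply starts at P = 51.
CS = ½(99 − 67)(64) = 1024; PS = ½(67 − 51)(64) = 512.

Total surplus = 1536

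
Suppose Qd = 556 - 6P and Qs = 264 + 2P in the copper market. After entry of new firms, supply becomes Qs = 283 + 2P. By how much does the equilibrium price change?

ΔP = -2.375

Original equilibrium: P* = 36.5, Q* = 337.
New equilibrium: 556 - 6P = 283 + 2P, so 273 = 8P and P' = 34.125; Q' = 556 − 6(34.125) = 351.25.
Change in price: 34.125 − 36.5 = -2.375.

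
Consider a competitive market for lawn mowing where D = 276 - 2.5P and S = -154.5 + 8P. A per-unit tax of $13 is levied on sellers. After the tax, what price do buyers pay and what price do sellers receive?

Pre-tax equilibrium: P* = 41, Q* = 173.5.
Tax on sellers shifts supply to S = -154.5 + 8(P − 13) = -258.5 + 8P.
276 - 2.5P = -258.5 + 8P gives buyer price Pb = 1069/21; sellers receive Ps = 1069/21 − 13 = 796/21.
New quantity: Q = 276 − 2.5(1069/21) = 6247/42.

Buyers pay 1069/21, sellers receive 796/21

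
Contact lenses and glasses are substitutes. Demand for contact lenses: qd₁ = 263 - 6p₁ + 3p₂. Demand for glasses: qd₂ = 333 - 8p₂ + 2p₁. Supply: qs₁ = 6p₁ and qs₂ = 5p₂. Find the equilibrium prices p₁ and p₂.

p₁ = 2209/75, p₂ = 2261/75

Market 1: 263 - 6p₁ + 3p₂ = 6p₁ → 12p₁ - 3p₂ = 263.
Market 2: 13p₂ - 2p₁ = 333.
Eliminating p₂: 13×(1) + 3×(2) gives 150p₁ = 4418, so p₁ = 2209/75.
Back-substitute into (2): p₂ = (333 + 2×2209/75) / 13 = 2261/75.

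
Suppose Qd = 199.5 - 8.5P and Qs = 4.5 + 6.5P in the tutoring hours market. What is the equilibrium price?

P* = 13

Set Qd = Qs: 199.5 - 8.5P = 4.5 + 6.5P.
195 = 15P, so P* = 13.
Q* = 199.5 − 8.5(13) = 89.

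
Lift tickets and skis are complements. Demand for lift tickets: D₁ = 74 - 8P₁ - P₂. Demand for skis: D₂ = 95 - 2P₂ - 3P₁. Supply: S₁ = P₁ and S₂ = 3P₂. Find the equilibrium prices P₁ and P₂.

Market 1: 74 - 8P₁ - P₂ = P₁ → 9P₁ + P₂ = 74.
Market 2: 5P₂ + 3P₁ = 95.
Eliminating P₂: 5×(1) − 1×(2) gives 42P₁ = 275, so P₁ = 275/42.
Back-substitute into (2): P₂ = (95 − 3×275/42) / 5 = 211/14.

P₁ = 275/42, P₂ = 211/14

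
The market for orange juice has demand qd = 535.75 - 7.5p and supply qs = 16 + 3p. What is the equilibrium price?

p* = 49.5

Set qd = qs: 535.75 - 7.5p = 16 + 3p.
519.75 = 10.5p, so p* = 49.5.
q* = 535.75 − 7.5(49.5) = 164.5.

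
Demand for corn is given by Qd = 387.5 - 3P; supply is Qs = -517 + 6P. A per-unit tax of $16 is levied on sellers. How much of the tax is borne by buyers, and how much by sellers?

Pre-tax equilibrium: P* = 100.5, Q* = 86.
Tax on sellers shifts supply to Qs = -517 + 6(P − 16) = -613 + 6P.
387.5 - 3P = -613 + 6P gives buyer price Pb = 667/6; sellers receive Ps = 667/6 − 16 = 571/6.
New quantity: Q = 387.5 − 3(667/6) = 54.
Buyer burden = 667/6 − 100.5 = 32/3; seller burden = 100.5 − 571/6 = 16/3.

Buyers bear 32/3, sellers bear 16/3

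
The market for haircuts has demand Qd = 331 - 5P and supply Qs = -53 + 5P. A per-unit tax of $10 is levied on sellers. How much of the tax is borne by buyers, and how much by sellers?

Pre-tax equilibrium: P* = 38.4, Q* = 139.
Tax on sellers shifts supply to Qs = -53 + 5(P − 10) = -103 + 5P.
331 - 5P = -103 + 5P gives buyer price Pb = 43.4; sellers receive Ps = 43.4 − 10 = 33.4.
New quantity: Q = 331 − 5(43.4) = 114.
Buyer burden = 43.4 − 38.4 = 5; seller burden = 38.4 − 33.4 = 5.

Buyers bear $5, sellers bear $5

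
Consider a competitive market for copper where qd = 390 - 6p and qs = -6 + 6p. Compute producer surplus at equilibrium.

Producer surplus = 3072

Equilibrium: 390 - 6p = -6 + 6p gives p* = 33, q* = 192.
Supply starts at p = 1 (where qs = 0).
PS = ½(33 − 1)(192) = 3072.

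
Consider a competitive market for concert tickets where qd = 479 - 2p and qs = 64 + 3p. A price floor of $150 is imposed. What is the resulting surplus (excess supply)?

Equilibrium price would be p* = 83, so the floor at 150 binds.
At p = 150: qd = 179, qs = 514.
Surplus = 514 − 179 = 335.

Surplus = 335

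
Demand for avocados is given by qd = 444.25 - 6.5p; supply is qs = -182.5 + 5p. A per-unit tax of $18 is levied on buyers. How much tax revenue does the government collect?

Tax revenue = 16200/23

Pre-tax equilibrium: p* = 54.5, q* = 90.
Tax on buyers shifts demand to qd = 444.25 − 6.5(p + 18) = 327.25 - 6.5p.
327.25 - 6.5p = -182.5 + 5p gives seller price ps = 2039/46; buyers pay pb = 2039/46 + 18 = 2867/46.
New quantity: q = 444.25 − 6.5(2867/46) = 900/23.
Revenue = 18 × 900/23 = 16200/23.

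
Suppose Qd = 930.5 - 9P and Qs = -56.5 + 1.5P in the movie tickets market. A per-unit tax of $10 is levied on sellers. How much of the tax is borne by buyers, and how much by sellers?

Buyers bear 10/7, sellers bear 60/7

Pre-tax equilibrium: P* = 94, Q* = 84.5.
Tax on sellers shifts supply to Qs = -56.5 + 1.5(P − 10) = -71.5 + 1.5P.
930.5 - 9P = -71.5 + 1.5P gives buyer price Pb = 668/7; sellers receive Ps = 668/7 − 10 = 598/7.
New quantity: Q = 930.5 − 9(668/7) = 1003/14.
Buyer burden = 668/7 − 94 = 10/7; seller burden = 94 − 598/7 = 60/7.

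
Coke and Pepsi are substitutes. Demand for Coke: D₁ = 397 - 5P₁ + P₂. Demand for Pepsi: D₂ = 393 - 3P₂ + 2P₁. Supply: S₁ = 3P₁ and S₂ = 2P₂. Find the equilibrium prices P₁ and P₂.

P₁ = 1189/19, P₂ = 1969/19

Market 1: 397 - 5P₁ + P₂ = 3P₁ → 8P₁ - P₂ = 397.
Market 2: 5P₂ - 2P₁ = 393.
Eliminating P₂: 5×(1) + 1×(2) gives 38P₁ = 2378, so P₁ = 1189/19.
Back-substitute into (2): P₂ = (393 + 2×1189/19) / 5 = 1969/19.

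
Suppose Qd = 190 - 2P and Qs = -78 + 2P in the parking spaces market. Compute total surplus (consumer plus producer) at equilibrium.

Total surplus = 1568

Equilibrium: 190 - 2P = -78 + 2P gives P* = 67, Q* = 56.
Demand choke price: P = 95; supply starts at P = 39.
CS = ½(95 − 67)(56) = 784; PS = ½(67 − 39)(56) = 784.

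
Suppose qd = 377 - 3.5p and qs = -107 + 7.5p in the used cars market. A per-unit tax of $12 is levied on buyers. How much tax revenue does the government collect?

Pre-tax equilibrium: p* = 44, q* = 223.
Tax on buyers shifts demand to qd = 377 − 3.5(p + 12) = 335 - 3.5p.
335 - 3.5p = -107 + 7.5p gives seller price ps = 442/11; buyers pay pb = 442/11 + 12 = 574/11.
New quantity: q = 377 − 3.5(574/11) = 2138/11.
Revenue = 12 × 2138/11 = 25656/11.

Tax revenue = 25656/11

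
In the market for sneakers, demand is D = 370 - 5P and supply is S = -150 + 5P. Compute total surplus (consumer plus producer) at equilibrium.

Equilibrium: 370 - 5P = -150 + 5P gives P* = 52, Q* = 110.
Demand choke price: P = 74; supply starts at P = 30.
CS = ½(74 − 52)(110) = 1210; PS = ½(52 − 30)(110) = 1210.

Total surplus = 2420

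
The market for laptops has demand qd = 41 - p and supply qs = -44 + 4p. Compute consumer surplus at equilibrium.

Consumer surplus = 288

Equilibrium: 41 - p = -44 + 4p gives p* = 17, q* = 24.
Demand choke price (qd = 0): p = 41.
CS = ½(41 − 17)(24) = 288.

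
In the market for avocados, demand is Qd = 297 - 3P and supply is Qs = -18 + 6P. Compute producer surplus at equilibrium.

Equilibrium: 297 - 3P = -18 + 6P gives P* = 35, Q* = 192.
Supply starts at P = 3 (where Qs = 0).
PS = ½(35 − 3)(192) = 3072.

Producer surplus = 3072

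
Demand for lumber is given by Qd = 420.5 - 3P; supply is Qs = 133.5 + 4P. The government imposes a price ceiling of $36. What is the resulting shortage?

Equilibrium price would be P* = 41, so the ceiling at 36 binds.
At P = 36: Qd = 420.5 − 3(36) = 312.5, Qs = 133.5 + 4(36) = 277.5.
Shortage = 312.5 − 277.5 = 35.

Shortage = 35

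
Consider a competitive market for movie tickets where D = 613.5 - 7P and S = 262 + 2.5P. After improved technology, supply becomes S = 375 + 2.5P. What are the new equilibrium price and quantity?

P' = 477/19, Q' = 16635/38

Original equilibrium: P* = 37, Q* = 354.5.
New equilibrium: 613.5 - 7P = 375 + 2.5P, so 238.5 = 9.5P and P' = 477/19; Q' = 613.5 − 7(477/19) = 16635/38.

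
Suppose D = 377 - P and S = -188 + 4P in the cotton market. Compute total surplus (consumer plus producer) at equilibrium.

Total surplus = 43560

Equilibrium: 377 - P = -188 + 4P gives P* = 113, Q* = 264.
Demand choke price: P = 377; supply starts at P = 47.
CS = ½(377 − 113)(264) = 34848; PS = ½(113 − 47)(264) = 8712.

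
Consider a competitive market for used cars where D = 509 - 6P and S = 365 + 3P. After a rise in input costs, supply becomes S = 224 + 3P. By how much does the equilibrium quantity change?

ΔQ = -94

Original equilibrium: P* = 16, Q* = 413.
New equilibrium: 509 - 6P = 224 + 3P, so 285 = 9P and P' = 95/3; Q' = 509 − 6(95/3) = 319.
Change in quantity: 319 − 413 = -94.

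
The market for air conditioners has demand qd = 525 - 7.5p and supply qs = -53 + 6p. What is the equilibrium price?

p* = 1156/27

Set qd = qs: 525 - 7.5p = -53 + 6p.
578 = 13.5p, so p* = 1156/27.
q* = 525 − 7.5(1156/27) = 1835/9.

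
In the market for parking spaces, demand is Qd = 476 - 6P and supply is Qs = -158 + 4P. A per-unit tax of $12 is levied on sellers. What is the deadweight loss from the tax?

Pre-tax equilibrium: P* = 63.4, Q* = 95.6.
Tax on sellers shifts supply to Qs = -158 + 4(P − 12) = -206 + 4P.
476 - 6P = -206 + 4P gives buyer price Pb = 68.2; sellers receive Ps = 68.2 − 12 = 56.2.
New quantity: Q = 476 − 6(68.2) = 66.8.
DWL = ½ × 12 × (95.6 − 66.8) = 172.8.

Deadweight loss = 172.8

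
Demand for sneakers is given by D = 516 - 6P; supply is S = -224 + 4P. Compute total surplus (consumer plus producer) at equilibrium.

Equilibrium: 516 - 6P = -224 + 4P gives P* = 74, Q* = 72.
Demand choke price: P = 86; supply starts at P = 56.
CS = ½(86 − 74)(72) = 432; PS = ½(74 − 56)(72) = 648.

Total surplus = 1080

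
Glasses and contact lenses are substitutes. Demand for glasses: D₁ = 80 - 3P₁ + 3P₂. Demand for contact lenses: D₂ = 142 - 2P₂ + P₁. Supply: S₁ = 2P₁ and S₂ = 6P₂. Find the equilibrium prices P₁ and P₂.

Market 1: 80 - 3P₁ + 3P₂ = 2P₁ → 5P₁ - 3P₂ = 80.
Market 2: 8P₂ - P₁ = 142.
Eliminating P₂: 8×(1) + 3×(2) gives 37P₁ = 1066, so P₁ = 1066/37.
Back-substitute into (2): P₂ = (142 + 1×1066/37) / 8 = 790/37.

P₁ = 1066/37, P₂ = 790/37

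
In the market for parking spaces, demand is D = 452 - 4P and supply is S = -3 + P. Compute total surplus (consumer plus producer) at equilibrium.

Total surplus = 4840

Equilibrium: 452 - 4P = -3 + P gives P* = 91, Q* = 88.
Demand choke price: P = 113; supply starts at P = 3.
CS = ½(113 − 91)(88) = 968; PS = ½(91 − 3)(88) = 3872.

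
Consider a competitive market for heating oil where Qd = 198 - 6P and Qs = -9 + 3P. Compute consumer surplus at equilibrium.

Equilibrium: 198 - 6P = -9 + 3P gives P* = 23, Q* = 60.
Demand choke price (Qd = 0): P = 33.
CS = ½(33 − 23)(60) = 300.

Consumer surplus = 300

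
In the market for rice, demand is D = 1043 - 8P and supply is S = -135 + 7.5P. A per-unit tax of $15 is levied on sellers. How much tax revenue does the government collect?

Tax revenue = 175275/31

Pre-tax equilibrium: P* = 76, Q* = 435.
Tax on sellers shifts supply to S = -135 + 7.5(P − 15) = -247.5 + 7.5P.
1043 - 8P = -247.5 + 7.5P gives buyer price Pb = 2581/31; sellers receive Ps = 2581/31 − 15 = 2116/31.
New quantity: Q = 1043 − 8(2581/31) = 11685/31.
Revenue = 15 × 11685/31 = 175275/31.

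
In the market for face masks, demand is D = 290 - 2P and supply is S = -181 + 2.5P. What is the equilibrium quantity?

Set D = S: 290 - 2P = -181 + 2.5P.
471 = 4.5P, so P* = 314/3.
Q* = 290 − 2(314/3) = 242/3.

Q* = 242/3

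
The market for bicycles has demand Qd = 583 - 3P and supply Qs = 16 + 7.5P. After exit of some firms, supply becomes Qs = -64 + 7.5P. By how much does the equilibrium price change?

Original equilibrium: P* = 54, Q* = 421.
New equilibrium: 583 - 3P = -64 + 7.5P, so 647 = 10.5P and P' = 1294/21; Q' = 583 − 3(1294/21) = 2787/7.
Change in price: 1294/21 − 54 = 160/21.

ΔP = 160/21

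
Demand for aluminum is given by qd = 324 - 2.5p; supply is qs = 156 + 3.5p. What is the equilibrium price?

p* = 28

Set qd = qs: 324 - 2.5p = 156 + 3.5p.
168 = 6p, so p* = 28.
q* = 324 − 2.5(28) = 254.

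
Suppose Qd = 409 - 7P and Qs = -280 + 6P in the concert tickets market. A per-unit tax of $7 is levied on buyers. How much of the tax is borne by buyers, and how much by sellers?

Pre-tax equilibrium: P* = 53, Q* = 38.
Tax on buyers shifts demand to Qd = 409 − 7(P + 7) = 360 - 7P.
360 - 7P = -280 + 6P gives seller price Ps = 640/13; buyers pay Pb = 640/13 + 7 = 731/13.
New quantity: Q = 409 − 7(731/13) = 200/13.
Buyer burden = 731/13 − 53 = 42/13; seller burden = 53 − 640/13 = 49/13.

Buyers bear 42/13, sellers bear 49/13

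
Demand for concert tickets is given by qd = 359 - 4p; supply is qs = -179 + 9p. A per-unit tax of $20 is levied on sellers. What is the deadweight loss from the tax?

Deadweight loss = 7200/13

Pre-tax equilibrium: p* = 538/13, q* = 2515/13.
Tax on sellers shifts supply to qs = -179 + 9(p − 20) = -359 + 9p.
359 - 4p = -359 + 9p gives buyer price pb = 718/13; sellers receive ps = 718/13 − 20 = 458/13.
New quantity: q = 359 − 4(718/13) = 1795/13.
DWL = ½ × 20 × (2515/13 − 1795/13) = 7200/13.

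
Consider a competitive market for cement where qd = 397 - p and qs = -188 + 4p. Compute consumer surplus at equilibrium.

Equilibrium: 397 - p = -188 + 4p gives p* = 117, q* = 280.
Demand choke price (qd = 0): p = 397.
CS = ½(397 − 117)(280) = 39200.

Consumer surplus = 39200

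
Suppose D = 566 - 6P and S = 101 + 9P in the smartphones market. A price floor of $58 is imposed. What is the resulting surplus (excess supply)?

Surplus = 405

Equilibrium price would be P* = 31, so the floor at 58 binds.
At P = 58: D = 218, S = 623.
Surplus = 623 − 218 = 405.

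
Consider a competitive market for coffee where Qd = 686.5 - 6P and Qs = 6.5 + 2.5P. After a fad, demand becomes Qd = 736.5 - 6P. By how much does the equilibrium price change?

Original equilibrium: P* = 80, Q* = 206.5.
New equilibrium: 736.5 - 6P = 6.5 + 2.5P, so 730 = 8.5P and P' = 1460/17; Q' = 736.5 − 6(1460/17) = 7521/34.
Change in price: 1460/17 − 80 = 100/17.

ΔP = 100/17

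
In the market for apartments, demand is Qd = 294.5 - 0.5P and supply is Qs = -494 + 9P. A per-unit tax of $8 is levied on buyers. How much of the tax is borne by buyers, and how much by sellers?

Pre-tax equilibrium: P* = 83, Q* = 253.
Tax on buyers shifts demand to Qd = 294.5 − 0.5(P + 8) = 290.5 - 0.5P.
290.5 - 0.5P = -494 + 9P gives seller price Ps = 1569/19; buyers pay Pb = 1569/19 + 8 = 1721/19.
New quantity: Q = 294.5 − 0.5(1721/19) = 4735/19.
Buyer burden = 1721/19 − 83 = 144/19; seller burden = 83 − 1569/19 = 8/19.

Buyers bear 144/19, sellers bear 8/19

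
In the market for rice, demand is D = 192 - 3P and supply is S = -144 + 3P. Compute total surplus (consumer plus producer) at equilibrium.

Total surplus = 192

Equilibrium: 192 - 3P = -144 + 3P gives P* = 56, Q* = 24.
Demand choke price: P = 64; supply starts at P = 48.
CS = ½(64 − 56)(24) = 96; PS = ½(56 − 48)(24) = 96.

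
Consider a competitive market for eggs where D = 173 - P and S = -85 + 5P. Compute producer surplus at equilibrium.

Equilibrium: 173 - P = -85 + 5P gives P* = 43, Q* = 130.
Supply starts at P = 17 (where S = 0).
PS = ½(43 − 17)(130) = 1690.

Producer surplus = 1690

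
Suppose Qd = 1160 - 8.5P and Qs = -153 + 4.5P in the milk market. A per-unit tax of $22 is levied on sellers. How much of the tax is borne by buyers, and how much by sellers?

Pre-tax equilibrium: P* = 101, Q* = 301.5.
Tax on sellers shifts supply to Qs = -153 + 4.5(P − 22) = -252 + 4.5P.
1160 - 8.5P = -252 + 4.5P gives buyer price Pb = 1412/13; sellers receive Ps = 1412/13 − 22 = 1126/13.
New quantity: Q = 1160 − 8.5(1412/13) = 3078/13.
Buyer burden = 1412/13 − 101 = 99/13; seller burden = 101 − 1126/13 = 187/13.

Buyers bear 99/13, sellers bear 187/13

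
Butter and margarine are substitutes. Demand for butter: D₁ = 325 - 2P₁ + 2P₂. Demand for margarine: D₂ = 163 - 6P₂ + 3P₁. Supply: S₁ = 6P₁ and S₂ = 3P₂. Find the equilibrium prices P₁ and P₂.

P₁ = 3251/66, P₂ = 2279/66

Market 1: 325 - 2P₁ + 2P₂ = 6P₁ → 8P₁ - 2P₂ = 325.
Market 2: 9P₂ - 3P₁ = 163.
Eliminating P₂: 9×(1) + 2×(2) gives 66P₁ = 3251, so P₁ = 3251/66.
Back-substitute into (2): P₂ = (163 + 3×3251/66) / 9 = 2279/66.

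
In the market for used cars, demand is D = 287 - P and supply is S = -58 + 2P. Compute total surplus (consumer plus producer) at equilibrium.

Equilibrium: 287 - P = -58 + 2P gives P* = 115, Q* = 172.
Demand choke price: P = 287; supply starts at P = 29.
CS = ½(287 − 115)(172) = 14792; PS = ½(115 − 29)(172) = 7396.

Total surplus = 22188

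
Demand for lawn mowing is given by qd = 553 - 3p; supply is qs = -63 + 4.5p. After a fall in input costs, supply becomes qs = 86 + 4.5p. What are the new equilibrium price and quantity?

Original equilibrium: p* = 1232/15, q* = 306.6.
New equilibrium: 553 - 3p = 86 + 4.5p, so 467 = 7.5p and p' = 934/15; q' = 553 − 3(934/15) = 366.2.

p' = 934/15, q' = 366.2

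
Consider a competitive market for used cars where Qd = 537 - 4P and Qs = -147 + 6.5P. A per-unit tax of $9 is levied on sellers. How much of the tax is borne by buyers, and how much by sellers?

Buyers bear 39/7, sellers bear 24/7

Pre-tax equilibrium: P* = 456/7, Q* = 1935/7.
Tax on sellers shifts supply to Qs = -147 + 6.5(P − 9) = -205.5 + 6.5P.
537 - 4P = -205.5 + 6.5P gives buyer price Pb = 495/7; sellers receive Ps = 495/7 − 9 = 432/7.
New quantity: Q = 537 − 4(495/7) = 1779/7.
Buyer burden = 495/7 − 456/7 = 39/7; seller burden = 456/7 − 432/7 = 24/7.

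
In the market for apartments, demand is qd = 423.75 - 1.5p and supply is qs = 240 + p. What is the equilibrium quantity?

Set qd = qs: 423.75 - 1.5p = 240 + p.
183.75 = 2.5p, so p* = 73.5.
q* = 423.75 − 1.5(73.5) = 313.5.

q* = 313.5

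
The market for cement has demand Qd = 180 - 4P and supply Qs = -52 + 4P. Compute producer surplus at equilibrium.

Equilibrium: 180 - 4P = -52 + 4P gives P* = 29, Q* = 64.
Supply starts at P = 13 (where Qs = 0).
PS = ½(29 − 13)(64) = 512.

Producer surplus = 512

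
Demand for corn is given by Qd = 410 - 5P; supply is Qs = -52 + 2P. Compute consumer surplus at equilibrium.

Consumer surplus = 640

Equilibrium: 410 - 5P = -52 + 2P gives P* = 66, Q* = 80.
Demand choke price (Qd = 0): P = 82.
CS = ½(82 − 66)(80) = 640.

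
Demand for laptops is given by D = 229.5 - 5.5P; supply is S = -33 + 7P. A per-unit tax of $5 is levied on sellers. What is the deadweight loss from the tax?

Pre-tax equilibrium: P* = 21, Q* = 114.
Tax on sellers shifts supply to S = -33 + 7(P − 5) = -68 + 7P.
229.5 - 5.5P = -68 + 7P gives buyer price Pb = 23.8; sellers receive Ps = 23.8 − 5 = 18.8.
New quantity: Q = 229.5 − 5.5(23.8) = 98.6.
DWL = ½ × 5 × (114 − 98.6) = 38.5.

Deadweight loss = 38.5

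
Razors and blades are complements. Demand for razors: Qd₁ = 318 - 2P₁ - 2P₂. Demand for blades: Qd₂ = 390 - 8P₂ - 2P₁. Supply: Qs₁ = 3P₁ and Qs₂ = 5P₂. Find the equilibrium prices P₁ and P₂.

Market 1: 318 - 2P₁ - 2P₂ = 3P₁ → 5P₁ + 2P₂ = 318.
Market 2: 13P₂ + 2P₁ = 390.
Eliminating P₂: 13×(1) − 2×(2) gives 61P₁ = 3354, so P₁ = 3354/61.
Back-substitute into (2): P₂ = (390 − 2×3354/61) / 13 = 1314/61.

P₁ = 3354/61, P₂ = 1314/61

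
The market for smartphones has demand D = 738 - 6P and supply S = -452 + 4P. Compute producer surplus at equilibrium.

Equilibrium: 738 - 6P = -452 + 4P gives P* = 119, Q* = 24.
Supply starts at P = 113 (where S = 0).
PS = ½(119 − 113)(24) = 72.

Producer surplus = 72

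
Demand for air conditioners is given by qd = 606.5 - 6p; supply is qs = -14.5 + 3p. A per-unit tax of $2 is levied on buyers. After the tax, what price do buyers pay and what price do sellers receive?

Buyers pay 209/3, sellers receive 203/3

Pre-tax equilibrium: p* = 69, q* = 192.5.
Tax on buyers shifts demand to qd = 606.5 − 6(p + 2) = 594.5 - 6p.
594.5 - 6p = -14.5 + 3p gives seller price ps = 203/3; buyers pay pb = 203/3 + 2 = 209/3.
New quantity: q = 606.5 − 6(209/3) = 188.5.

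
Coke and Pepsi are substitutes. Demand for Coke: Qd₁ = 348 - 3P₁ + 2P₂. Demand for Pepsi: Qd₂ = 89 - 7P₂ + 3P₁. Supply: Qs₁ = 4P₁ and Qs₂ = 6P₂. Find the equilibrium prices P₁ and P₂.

P₁ = 4702/85, P₂ = 1667/85

Market 1: 348 - 3P₁ + 2P₂ = 4P₁ → 7P₁ - 2P₂ = 348.
Market 2: 13P₂ - 3P₁ = 89.
Eliminating P₂: 13×(1) + 2×(2) gives 85P₁ = 4702, so P₁ = 4702/85.
Back-substitute into (2): P₂ = (89 + 3×4702/85) / 13 = 1667/85.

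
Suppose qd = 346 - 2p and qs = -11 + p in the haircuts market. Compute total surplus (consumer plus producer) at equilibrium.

Total surplus = 8748

Equilibrium: 346 - 2p = -11 + p gives p* = 119, q* = 108.
Demand choke price: p = 173; supply starts at p = 11.
CS = ½(173 − 119)(108) = 2916; PS = ½(119 − 11)(108) = 5832.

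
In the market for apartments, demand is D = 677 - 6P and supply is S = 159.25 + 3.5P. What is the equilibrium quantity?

Q* = 350

Set D = S: 677 - 6P = 159.25 + 3.5P.
517.75 = 9.5P, so P* = 54.5.
Q* = 677 − 6(54.5) = 350.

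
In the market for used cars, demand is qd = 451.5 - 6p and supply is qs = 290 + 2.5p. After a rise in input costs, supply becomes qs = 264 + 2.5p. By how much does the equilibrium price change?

Original equilibrium: p* = 19, q* = 337.5.
New equilibrium: 451.5 - 6p = 264 + 2.5p, so 187.5 = 8.5p and p' = 375/17; q' = 451.5 − 6(375/17) = 10851/34.
Change in price: 375/17 − 19 = 52/17.

Δp = 52/17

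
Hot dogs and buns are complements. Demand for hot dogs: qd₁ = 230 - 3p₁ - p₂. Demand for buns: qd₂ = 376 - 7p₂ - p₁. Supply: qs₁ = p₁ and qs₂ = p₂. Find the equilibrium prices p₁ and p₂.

p₁ = 1464/31, p₂ = 1274/31

Market 1: 230 - 3p₁ - p₂ = p₁ → 4p₁ + p₂ = 230.
Market 2: 8p₂ + p₁ = 376.
Eliminating p₂: 8×(1) − 1×(2) gives 31p₁ = 1464, so p₁ = 1464/31.
Back-substitute into (2): p₂ = (376 − 1×1464/31) / 8 = 1274/31.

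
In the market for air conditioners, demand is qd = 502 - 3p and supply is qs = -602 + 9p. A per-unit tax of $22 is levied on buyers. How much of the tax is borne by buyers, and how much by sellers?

Pre-tax equilibrium: p* = 92, q* = 226.
Tax on buyers shifts demand to qd = 502 − 3(p + 22) = 436 - 3p.
436 - 3p = -602 + 9p gives seller price ps = 86.5; buyers pay pb = 86.5 + 22 = 108.5.
New quantity: q = 502 − 3(108.5) = 176.5.
Buyer burden = 108.5 − 92 = 16.5; seller burden = 92 − 86.5 = 5.5.

Buyers bear $16.5, sellers bear $5.5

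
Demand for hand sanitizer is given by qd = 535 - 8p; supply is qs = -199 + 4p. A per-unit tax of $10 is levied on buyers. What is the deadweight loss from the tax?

Pre-tax equilibrium: p* = 367/6, q* = 137/3.
Tax on buyers shifts demand to qd = 535 − 8(p + 10) = 455 - 8p.
455 - 8p = -199 + 4p gives seller price ps = 54.5; buyers pay pb = 54.5 + 10 = 64.5.
New quantity: q = 535 − 8(64.5) = 19.
DWL = ½ × 10 × (137/3 − 19) = 400/3.

Deadweight loss = 400/3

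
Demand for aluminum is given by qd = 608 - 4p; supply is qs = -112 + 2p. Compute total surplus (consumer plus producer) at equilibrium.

Equilibrium: 608 - 4p = -112 + 2p gives p* = 120, q* = 128.
Demand choke price: p = 152; supply starts at p = 56.
CS = ½(152 − 120)(128) = 2048; PS = ½(120 − 56)(128) = 4096.

Total surplus = 6144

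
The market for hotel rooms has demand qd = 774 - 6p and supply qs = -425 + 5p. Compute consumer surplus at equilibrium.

Consumer surplus = 1200

Equilibrium: 774 - 6p = -425 + 5p gives p* = 109, q* = 120.
Demand choke price (qd = 0): p = 129.
CS = ½(129 − 109)(120) = 1200.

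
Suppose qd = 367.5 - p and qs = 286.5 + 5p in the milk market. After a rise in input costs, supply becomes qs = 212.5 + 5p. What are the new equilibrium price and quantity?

Original equilibrium: p* = 13.5, q* = 354.
New equilibrium: 367.5 - p = 212.5 + 5p, so 155 = 6p and p' = 155/6; q' = 367.5 − 1(155/6) = 1025/3.

p' = 155/6, q' = 1025/3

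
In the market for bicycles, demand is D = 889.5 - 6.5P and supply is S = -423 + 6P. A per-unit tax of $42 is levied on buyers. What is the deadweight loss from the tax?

Deadweight loss = 2751.84

Pre-tax equilibrium: P* = 105, Q* = 207.
Tax on buyers shifts demand to D = 889.5 − 6.5(P + 42) = 616.5 - 6.5P.
616.5 - 6.5P = -423 + 6P gives seller price Ps = 83.16; buyers pay Pb = 83.16 + 42 = 125.16.
New quantity: Q = 889.5 − 6.5(125.16) = 75.96.
DWL = ½ × 42 × (207 − 75.96) = 2751.84.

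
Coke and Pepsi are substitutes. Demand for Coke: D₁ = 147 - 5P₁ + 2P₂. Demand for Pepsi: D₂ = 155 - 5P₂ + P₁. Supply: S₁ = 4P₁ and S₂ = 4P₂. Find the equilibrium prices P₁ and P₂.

Market 1: 147 - 5P₁ + 2P₂ = 4P₁ → 9P₁ - 2P₂ = 147.
Market 2: 9P₂ - P₁ = 155.
Eliminating P₂: 9×(1) + 2×(2) gives 79P₁ = 1633, so P₁ = 1633/79.
Back-substitute into (2): P₂ = (155 + 1×1633/79) / 9 = 1542/79.

P₁ = 1633/79, P₂ = 1542/79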